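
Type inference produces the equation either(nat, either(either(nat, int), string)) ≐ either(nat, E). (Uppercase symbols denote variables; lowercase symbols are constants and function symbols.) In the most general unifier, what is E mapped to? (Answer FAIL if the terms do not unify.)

Decompose either/2: nat ≐ nat,  either(either(nat, int), string) ≐ E.
Delete trivial equation nat ≐ nat.
Bind E := either(either(nat, int), string).
MGU = { E -> either(either(nat, int), string) }, so E -> either(either(nat, int), string).

either(either(nat, int), string)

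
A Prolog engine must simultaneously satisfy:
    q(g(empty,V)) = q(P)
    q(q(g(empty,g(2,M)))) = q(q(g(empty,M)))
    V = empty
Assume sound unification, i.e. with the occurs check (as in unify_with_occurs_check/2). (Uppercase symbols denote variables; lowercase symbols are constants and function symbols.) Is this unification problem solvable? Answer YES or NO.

Decompose q/1: g(empty,V) = P.
Bind P := g(empty,V); no other remaining equation mentions P.
Decompose q/1: q(g(empty,g(2,M))) = q(g(empty,M)).
Decompose q/1: g(empty,g(2,M)) = g(empty,M).
Decompose g/2: empty = empty,  g(2,M) = M.
Delete trivial equation empty = empty.
Occurs check fails: M occurs in g(2,M); the equation M = g(2,M) has no finite solution.

NO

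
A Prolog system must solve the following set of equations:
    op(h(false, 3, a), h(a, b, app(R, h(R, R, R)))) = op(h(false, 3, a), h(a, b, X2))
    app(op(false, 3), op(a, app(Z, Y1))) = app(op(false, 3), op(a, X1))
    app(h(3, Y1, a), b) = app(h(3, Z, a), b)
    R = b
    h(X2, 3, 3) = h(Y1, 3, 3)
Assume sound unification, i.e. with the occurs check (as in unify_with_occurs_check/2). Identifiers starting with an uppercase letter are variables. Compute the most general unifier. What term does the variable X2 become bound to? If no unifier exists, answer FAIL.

app(b, h(b, b, b))

Decompose op/2: h(false, 3, a) = h(false, 3, a),  h(a, b, app(R, h(R, R, R))) = h(a, b, X2).
Delete trivial equation h(false, 3, a) = h(false, 3, a).
Decompose h/3: a = a,  b = b,  app(R, h(R, R, R)) = X2.
Delete trivial equation a = a.
Delete trivial equation b = b.
Bind X2 := app(R, h(R, R, R)); substituting into the one remaining equation that mentions X2 gives: h(app(R, h(R, R, R)), 3, 3) = h(Y1, 3, 3).
Decompose app/2: op(false, 3) = op(false, 3),  op(a, app(Z, Y1)) = op(a, X1).
Delete trivial equation op(false, 3) = op(false, 3).
Decompose op/2: a = a,  app(Z, Y1) = X1.
Delete trivial equation a = a.
Bind X1 := app(Z, Y1); no other remaining equation mentions X1.
Decompose app/2: h(3, Y1, a) = h(3, Z, a),  b = b.
Decompose h/3: 3 = 3,  Y1 = Z,  a = a.
Delete trivial equation 3 = 3.
Bind Y1 := Z; substituting into the one remaining equation that mentions Y1 gives: h(app(R, h(R, R, R)), 3, 3) = h(Z, 3, 3). Substituting into the earlier binding gives X1 := app(Z, Z).
Delete trivial equation a = a.
Delete trivial equation b = b.
Bind R := b; substituting into the remaining equation gives: h(app(b, h(b, b, b)), 3, 3) = h(Z, 3, 3). Substituting into the earlier binding gives X2 := app(b, h(b, b, b)).
Decompose h/3: app(b, h(b, b, b)) = Z,  3 = 3,  3 = 3.
Bind Z := app(b, h(b, b, b)); no other remaining equation mentions Z. Substituting into the earlier bindings gives X1 := app(app(b, h(b, b, b)), app(b, h(b, b, b))), Y1 := app(b, h(b, b, b)).
Delete trivial equation 3 = 3.
Delete trivial equation 3 = 3.
MGU = { X2 ↦ app(b, h(b, b, b)), X1 ↦ app(app(b, h(b, b, b)), app(b, h(b, b, b))), Y1 ↦ app(b, h(b, b, b)), R ↦ b, Z ↦ app(b, h(b, b, b)) }, so X2 ↦ app(b, h(b, b, b)).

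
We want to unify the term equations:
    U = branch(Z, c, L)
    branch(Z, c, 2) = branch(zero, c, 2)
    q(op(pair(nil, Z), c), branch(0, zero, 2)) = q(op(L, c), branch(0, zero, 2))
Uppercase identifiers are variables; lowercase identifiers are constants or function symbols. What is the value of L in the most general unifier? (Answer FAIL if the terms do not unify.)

Bind U := branch(Z, c, L); no other remaining equation mentions U.
Decompose branch/3: Z = zero,  c = c,  2 = 2.
Bind Z := zero; substituting into the one remaining equation that mentions Z gives: q(op(pair(nil, zero), c), branch(0, zero, 2)) = q(op(L, c), branch(0, zero, 2)). Substituting into the earlier binding gives U := branch(zero, c, L).
Delete trivial equation c = c.
Delete trivial equation 2 = 2.
Decompose q/2: op(pair(nil, zero), c) = op(L, c),  branch(0, zero, 2) = branch(0, zero, 2).
Decompose op/2: pair(nil, zero) = L,  c = c.
Bind L := pair(nil, zero); no other remaining equation mentions L. Substituting into the earlier binding gives U := branch(zero, c, pair(nil, zero)).
Delete trivial equation c = c.
Delete trivial equation branch(0, zero, 2) = branch(0, zero, 2).
MGU = { U := branch(zero, c, pair(nil, zero)), Z := zero, L := pair(nil, zero) }, so L := pair(nil, zero).

pair(nil, zero)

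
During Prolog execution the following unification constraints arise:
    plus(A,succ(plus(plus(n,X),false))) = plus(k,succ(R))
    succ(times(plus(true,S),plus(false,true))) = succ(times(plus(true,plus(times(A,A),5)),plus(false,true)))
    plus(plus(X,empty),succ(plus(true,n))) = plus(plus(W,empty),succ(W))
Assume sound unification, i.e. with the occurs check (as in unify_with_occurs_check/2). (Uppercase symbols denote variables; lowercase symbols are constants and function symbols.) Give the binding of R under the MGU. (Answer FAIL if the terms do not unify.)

Decompose plus/2: A = k,  succ(plus(plus(n,X),false)) = succ(R).
Bind A := k; substituting into the one remaining equation that mentions A gives: succ(times(plus(true,S),plus(false,true))) = succ(times(plus(true,plus(times(k,k),5)),plus(false,true))).
Decompose succ/1: plus(plus(n,X),false) = R.
Bind R := plus(plus(n,X),false); no other remaining equation mentions R.
Decompose succ/1: times(plus(true,S),plus(false,true)) = times(plus(true,plus(times(k,k),5)),plus(false,true)).
Decompose times/2: plus(true,S) = plus(true,plus(times(k,k),5)),  plus(false,true) = plus(false,true).
Decompose plus/2: true = true,  S = plus(times(k,k),5).
Delete trivial equation true = true.
Bind S := plus(times(k,k),5); no other remaining equation mentions S.
Delete trivial equation plus(false,true) = plus(false,true).
Decompose plus/2: plus(X,empty) = plus(W,empty),  succ(plus(true,n)) = succ(W).
Decompose plus/2: X = W,  empty = empty.
Bind X := W; no other remaining equation mentions X. Substituting into the earlier binding gives R := plus(plus(n,W),false).
Delete trivial equation empty = empty.
Decompose succ/1: plus(true,n) = W.
Bind W := plus(true,n). Substituting into the earlier bindings gives R := plus(plus(n,plus(true,n)),false), X := plus(true,n).
MGU = { A -> k, R -> plus(plus(n,plus(true,n)),false), S -> plus(times(k,k),5), X -> plus(true,n), W -> plus(true,n) }, so R -> plus(plus(n,plus(true,n)),false).

plus(plus(n,plus(true,n)),false)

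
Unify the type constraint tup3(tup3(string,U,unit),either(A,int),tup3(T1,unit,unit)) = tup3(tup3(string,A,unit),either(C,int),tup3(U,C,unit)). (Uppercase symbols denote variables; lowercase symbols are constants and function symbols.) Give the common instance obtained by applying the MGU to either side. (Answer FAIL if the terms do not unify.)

tup3(tup3(string,unit,unit),either(unit,int),tup3(unit,unit,unit))

Decompose tup3/3: tup3(string,U,unit) = tup3(string,A,unit),  either(A,int) = either(C,int),  tup3(T1,unit,unit) = tup3(U,C,unit).
Decompose tup3/3: string = string,  U = A,  unit = unit.
Delete trivial equation string = string.
Bind U := A; substituting into the one remaining equation that mentions U gives: tup3(T1,unit,unit) = tup3(A,C,unit).
Delete trivial equation unit = unit.
Decompose either/2: A = C,  int = int.
Bind A := C; substituting into the one remaining equation that mentions A gives: tup3(T1,unit,unit) = tup3(C,C,unit). Substituting into the earlier binding gives U := C.
Delete trivial equation int = int.
Decompose tup3/3: T1 = C,  unit = C,  unit = unit.
Bind T1 := C; no other remaining equation mentions T1.
Bind C := unit; no other remaining equation mentions C. Substituting into the earlier bindings gives U := unit, A := unit, T1 := unit.
Delete trivial equation unit = unit.
Applying the MGU to either side gives tup3(tup3(string,unit,unit),either(unit,int),tup3(unit,unit,unit)).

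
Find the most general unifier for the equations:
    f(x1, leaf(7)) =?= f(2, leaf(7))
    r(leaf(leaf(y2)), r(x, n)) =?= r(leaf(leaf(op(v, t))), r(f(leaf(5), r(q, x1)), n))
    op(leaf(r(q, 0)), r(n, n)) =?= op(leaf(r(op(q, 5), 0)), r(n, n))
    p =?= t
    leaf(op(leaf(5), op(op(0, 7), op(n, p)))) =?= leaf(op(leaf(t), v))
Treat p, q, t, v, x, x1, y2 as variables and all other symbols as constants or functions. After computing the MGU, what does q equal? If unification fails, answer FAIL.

Decompose f/2: x1 =?= 2,  leaf(7) =?= leaf(7).
Bind x1 := 2; substituting into the one remaining equation that mentions x1 gives: r(leaf(leaf(y2)), r(x, n)) =?= r(leaf(leaf(op(v, t))), r(f(leaf(5), r(q, 2)), n)).
Delete trivial equation leaf(7) =?= leaf(7).
Decompose r/2: leaf(leaf(y2)) =?= leaf(leaf(op(v, t))),  r(x, n) =?= r(f(leaf(5), r(q, 2)), n).
Decompose leaf/1: leaf(y2) =?= leaf(op(v, t)).
Decompose leaf/1: y2 =?= op(v, t).
Bind y2 := op(v, t); no other remaining equation mentions y2.
Decompose r/2: x =?= f(leaf(5), r(q, 2)),  n =?= n.
Bind x := f(leaf(5), r(q, 2)); no other remaining equation mentions x.
Delete trivial equation n =?= n.
Decompose op/2: leaf(r(q, 0)) =?= leaf(r(op(q, 5), 0)),  r(n, n) =?= r(n, n).
Decompose leaf/1: r(q, 0) =?= r(op(q, 5), 0).
Decompose r/2: q =?= op(q, 5),  0 =?= 0.
Occurs check fails: q occurs in op(q, 5); the equation q =?= op(q, 5) has no finite solution.

FAIL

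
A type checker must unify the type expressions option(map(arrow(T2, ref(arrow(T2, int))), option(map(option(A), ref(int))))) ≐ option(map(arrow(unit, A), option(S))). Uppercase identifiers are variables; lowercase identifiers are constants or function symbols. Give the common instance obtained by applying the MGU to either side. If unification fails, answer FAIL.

Decompose option/1: map(arrow(T2, ref(arrow(T2, int))), option(map(option(A), ref(int)))) ≐ map(arrow(unit, A), option(S)).
Decompose map/2: arrow(T2, ref(arrow(T2, int))) ≐ arrow(unit, A),  option(map(option(A), ref(int))) ≐ option(S).
Decompose arrow/2: T2 ≐ unit,  ref(arrow(T2, int)) ≐ A.
Bind T2 := unit; substituting into the one remaining equation that mentions T2 gives: ref(arrow(unit, int)) ≐ A.
Bind A := ref(arrow(unit, int)); substituting into the remaining equation gives: option(map(option(ref(arrow(unit, int))), ref(int))) ≐ option(S).
Decompose option/1: map(option(ref(arrow(unit, int))), ref(int)) ≐ S.
Bind S := map(option(ref(arrow(unit, int))), ref(int)).
Applying the MGU to either side gives option(map(arrow(unit, ref(arrow(unit, int))), option(map(option(ref(arrow(unit, int))), ref(int))))).

option(map(arrow(unit, ref(arrow(unit, int))), option(map(option(ref(arrow(unit, int))), ref(int)))))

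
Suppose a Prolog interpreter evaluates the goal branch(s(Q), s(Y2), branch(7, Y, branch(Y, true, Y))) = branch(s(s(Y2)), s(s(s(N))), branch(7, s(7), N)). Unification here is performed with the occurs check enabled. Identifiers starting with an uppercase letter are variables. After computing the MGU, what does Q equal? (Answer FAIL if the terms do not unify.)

s(s(s(branch(s(7), true, s(7)))))

Decompose branch/3: s(Q) = s(s(Y2)),  s(Y2) = s(s(s(N))),  branch(7, Y, branch(Y, true, Y)) = branch(7, s(7), N).
Decompose s/1: Q = s(Y2).
Bind Q := s(Y2); no other remaining equation mentions Q.
Decompose s/1: Y2 = s(s(N)).
Bind Y2 := s(s(N)); no other remaining equation mentions Y2. Substituting into the earlier binding gives Q := s(s(s(N))).
Decompose branch/3: 7 = 7,  Y = s(7),  branch(Y, true, Y) = N.
Delete trivial equation 7 = 7.
Bind Y := s(7); substituting into the remaining equation gives: branch(s(7), true, s(7)) = N.
Bind N := branch(s(7), true, s(7)). Substituting into the earlier bindings gives Q := s(s(s(branch(s(7), true, s(7))))), Y2 := s(s(branch(s(7), true, s(7)))).
MGU = { Q -> s(s(s(branch(s(7), true, s(7))))), Y2 -> s(s(branch(s(7), true, s(7)))), Y -> s(7), N -> branch(s(7), true, s(7)) }, so Q -> s(s(s(branch(s(7), true, s(7))))).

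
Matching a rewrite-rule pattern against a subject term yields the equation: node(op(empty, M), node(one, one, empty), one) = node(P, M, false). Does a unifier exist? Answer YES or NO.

NO

Decompose node/3: op(empty, M) = P,  node(one, one, empty) = M,  one = false.
Bind P := op(empty, M); no other remaining equation mentions P.
Bind M := node(one, one, empty); no other remaining equation mentions M. Substituting into the earlier binding gives P := op(empty, node(one, one, empty)).
Clash: constants one and false differ; no unifier exists.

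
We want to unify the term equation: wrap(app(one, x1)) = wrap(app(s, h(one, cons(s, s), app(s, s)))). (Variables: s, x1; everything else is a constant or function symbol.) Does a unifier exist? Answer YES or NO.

Decompose wrap/1: app(one, x1) = app(s, h(one, cons(s, s), app(s, s))).
Decompose app/2: one = s,  x1 = h(one, cons(s, s), app(s, s)).
Bind s := one; substituting into the remaining equation gives: x1 = h(one, cons(one, one), app(one, one)).
Bind x1 := h(one, cons(one, one), app(one, one)).
No equations remain and no clash or occurs-check failure arose, so a unifier exists.

YES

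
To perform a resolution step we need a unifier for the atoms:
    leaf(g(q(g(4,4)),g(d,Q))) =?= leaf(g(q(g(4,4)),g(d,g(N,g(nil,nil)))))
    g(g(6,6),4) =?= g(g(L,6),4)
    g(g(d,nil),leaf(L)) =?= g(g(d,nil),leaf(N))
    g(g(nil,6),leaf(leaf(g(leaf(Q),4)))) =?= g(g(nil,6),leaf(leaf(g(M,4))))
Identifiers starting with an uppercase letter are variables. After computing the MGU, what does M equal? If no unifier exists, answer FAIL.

Decompose leaf/1: g(q(g(4,4)),g(d,Q)) =?= g(q(g(4,4)),g(d,g(N,g(nil,nil)))).
Decompose g/2: q(g(4,4)) =?= q(g(4,4)),  g(d,Q) =?= g(d,g(N,g(nil,nil))).
Delete trivial equation q(g(4,4)) =?= q(g(4,4)).
Decompose g/2: d =?= d,  Q =?= g(N,g(nil,nil)).
Delete trivial equation d =?= d.
Bind Q := g(N,g(nil,nil)); substituting into the one remaining equation that mentions Q gives: g(g(nil,6),leaf(leaf(g(leaf(g(N,g(nil,nil))),4)))) =?= g(g(nil,6),leaf(leaf(g(M,4)))).
Decompose g/2: g(6,6) =?= g(L,6),  4 =?= 4.
Decompose g/2: 6 =?= L,  6 =?= 6.
Bind L := 6; substituting into the one remaining equation that mentions L gives: g(g(d,nil),leaf(6)) =?= g(g(d,nil),leaf(N)).
Delete trivial equation 6 =?= 6.
Delete trivial equation 4 =?= 4.
Decompose g/2: g(d,nil) =?= g(d,nil),  leaf(6) =?= leaf(N).
Delete trivial equation g(d,nil) =?= g(d,nil).
Decompose leaf/1: 6 =?= N.
Bind N := 6; substituting into the remaining equation gives: g(g(nil,6),leaf(leaf(g(leaf(g(6,g(nil,nil))),4)))) =?= g(g(nil,6),leaf(leaf(g(M,4)))). Substituting into the earlier binding gives Q := g(6,g(nil,nil)).
Decompose g/2: g(nil,6) =?= g(nil,6),  leaf(leaf(g(leaf(g(6,g(nil,nil))),4))) =?= leaf(leaf(g(M,4))).
Delete trivial equation g(nil,6) =?= g(nil,6).
Decompose leaf/1: leaf(g(leaf(g(6,g(nil,nil))),4)) =?= leaf(g(M,4)).
Decompose leaf/1: g(leaf(g(6,g(nil,nil))),4) =?= g(M,4).
Decompose g/2: leaf(g(6,g(nil,nil))) =?= M,  4 =?= 4.
Bind M := leaf(g(6,g(nil,nil))); no other remaining equation mentions M.
Delete trivial equation 4 =?= 4.
MGU = { Q := g(6,g(nil,nil)), L := 6, N := 6, M := leaf(g(6,g(nil,nil))) }, so M := leaf(g(6,g(nil,nil))).

leaf(g(6,g(nil,nil)))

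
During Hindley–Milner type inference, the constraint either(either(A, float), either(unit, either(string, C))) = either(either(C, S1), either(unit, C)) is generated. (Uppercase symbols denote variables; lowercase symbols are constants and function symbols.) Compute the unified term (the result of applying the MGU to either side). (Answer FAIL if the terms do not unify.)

Decompose either/2: either(A, float) = either(C, S1),  either(unit, either(string, C)) = either(unit, C).
Decompose either/2: A = C,  float = S1.
Bind A := C; no other remaining equation mentions A.
Bind S1 := float; no other remaining equation mentions S1.
Decompose either/2: unit = unit,  either(string, C) = C.
Delete trivial equation unit = unit.
Occurs check fails: C occurs in either(string, C); the equation C = either(string, C) has no finite solution.

FAIL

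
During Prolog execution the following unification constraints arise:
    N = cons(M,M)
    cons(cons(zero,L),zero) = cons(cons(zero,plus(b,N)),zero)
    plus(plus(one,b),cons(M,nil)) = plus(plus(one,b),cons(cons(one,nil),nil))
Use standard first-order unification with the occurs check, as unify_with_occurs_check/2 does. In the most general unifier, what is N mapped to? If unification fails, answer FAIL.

cons(cons(one,nil),cons(one,nil))

Bind N := cons(M,M); substituting into the one remaining equation that mentions N gives: cons(cons(zero,L),zero) = cons(cons(zero,plus(b,cons(M,M))),zero).
Decompose cons/2: cons(zero,L) = cons(zero,plus(b,cons(M,M))),  zero = zero.
Decompose cons/2: zero = zero,  L = plus(b,cons(M,M)).
Delete trivial equation zero = zero.
Bind L := plus(b,cons(M,M)); no other remaining equation mentions L.
Delete trivial equation zero = zero.
Decompose plus/2: plus(one,b) = plus(one,b),  cons(M,nil) = cons(cons(one,nil),nil).
Delete trivial equation plus(one,b) = plus(one,b).
Decompose cons/2: M = cons(one,nil),  nil = nil.
Bind M := cons(one,nil); no other remaining equation mentions M. Substituting into the earlier bindings gives N := cons(cons(one,nil),cons(one,nil)), L := plus(b,cons(cons(one,nil),cons(one,nil))).
Delete trivial equation nil = nil.
MGU = { N ↦ cons(cons(one,nil),cons(one,nil)), L ↦ plus(b,cons(cons(one,nil),cons(one,nil))), M ↦ cons(one,nil) }, so N ↦ cons(cons(one,nil),cons(one,nil)).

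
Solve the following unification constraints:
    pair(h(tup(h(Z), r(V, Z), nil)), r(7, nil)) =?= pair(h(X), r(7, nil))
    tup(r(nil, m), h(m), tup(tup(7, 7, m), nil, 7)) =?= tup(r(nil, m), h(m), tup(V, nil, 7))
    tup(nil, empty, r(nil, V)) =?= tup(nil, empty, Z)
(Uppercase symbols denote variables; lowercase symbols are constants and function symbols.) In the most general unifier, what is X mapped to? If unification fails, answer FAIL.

tup(h(r(nil, tup(7, 7, m))), r(tup(7, 7, m), r(nil, tup(7, 7, m))), nil)

Decompose pair/2: h(tup(h(Z), r(V, Z), nil)) =?= h(X),  r(7, nil) =?= r(7, nil).
Decompose h/1: tup(h(Z), r(V, Z), nil) =?= X.
Bind X := tup(h(Z), r(V, Z), nil); no other remaining equation mentions X.
Delete trivial equation r(7, nil) =?= r(7, nil).
Decompose tup/3: r(nil, m) =?= r(nil, m),  h(m) =?= h(m),  tup(tup(7, 7, m), nil, 7) =?= tup(V, nil, 7).
Delete trivial equation r(nil, m) =?= r(nil, m).
Delete trivial equation h(m) =?= h(m).
Decompose tup/3: tup(7, 7, m) =?= V,  nil =?= nil,  7 =?= 7.
Bind V := tup(7, 7, m); substituting into the one remaining equation that mentions V gives: tup(nil, empty, r(nil, tup(7, 7, m))) =?= tup(nil, empty, Z). Substituting into the earlier binding gives X := tup(h(Z), r(tup(7, 7, m), Z), nil).
Delete trivial equation nil =?= nil.
Delete trivial equation 7 =?= 7.
Decompose tup/3: nil =?= nil,  empty =?= empty,  r(nil, tup(7, 7, m)) =?= Z.
Delete trivial equation nil =?= nil.
Delete trivial equation empty =?= empty.
Bind Z := r(nil, tup(7, 7, m)). Substituting into the earlier binding gives X := tup(h(r(nil, tup(7, 7, m))), r(tup(7, 7, m), r(nil, tup(7, 7, m))), nil).
MGU = { X ↦ tup(h(r(nil, tup(7, 7, m))), r(tup(7, 7, m), r(nil, tup(7, 7, m))), nil), V ↦ tup(7, 7, m), Z ↦ r(nil, tup(7, 7, m)) }, so X ↦ tup(h(r(nil, tup(7, 7, m))), r(tup(7, 7, m), r(nil, tup(7, 7, m))), nil).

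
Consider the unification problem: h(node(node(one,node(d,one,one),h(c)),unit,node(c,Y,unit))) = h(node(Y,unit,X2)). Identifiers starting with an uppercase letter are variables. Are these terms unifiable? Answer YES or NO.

Decompose h/1: node(node(one,node(d,one,one),h(c)),unit,node(c,Y,unit)) = node(Y,unit,X2).
Decompose node/3: node(one,node(d,one,one),h(c)) = Y,  unit = unit,  node(c,Y,unit) = X2.
Bind Y := node(one,node(d,one,one),h(c)); substituting into the one remaining equation that mentions Y gives: node(c,node(one,node(d,one,one),h(c)),unit) = X2.
Delete trivial equation unit = unit.
Bind X2 := node(c,node(one,node(d,one,one),h(c)),unit).
No equations remain and no clash or occurs-check failure arose, so a unifier exists.

YES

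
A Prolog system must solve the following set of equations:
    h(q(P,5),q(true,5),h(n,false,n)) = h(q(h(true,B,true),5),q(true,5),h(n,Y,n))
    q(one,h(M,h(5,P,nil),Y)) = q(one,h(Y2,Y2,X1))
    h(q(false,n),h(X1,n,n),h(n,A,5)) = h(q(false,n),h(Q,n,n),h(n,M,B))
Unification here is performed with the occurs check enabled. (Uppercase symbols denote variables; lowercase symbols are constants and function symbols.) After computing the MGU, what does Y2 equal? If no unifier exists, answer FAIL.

Decompose h/3: q(P,5) = q(h(true,B,true),5),  q(true,5) = q(true,5),  h(n,false,n) = h(n,Y,n).
Decompose q/2: P = h(true,B,true),  5 = 5.
Bind P := h(true,B,true); substituting into the one remaining equation that mentions P gives: q(one,h(M,h(5,h(true,B,true),nil),Y)) = q(one,h(Y2,Y2,X1)).
Delete trivial equation 5 = 5.
Delete trivial equation q(true,5) = q(true,5).
Decompose h/3: n = n,  false = Y,  n = n.
Delete trivial equation n = n.
Bind Y := false; substituting into the one remaining equation that mentions Y gives: q(one,h(M,h(5,h(true,B,true),nil),false)) = q(one,h(Y2,Y2,X1)).
Delete trivial equation n = n.
Decompose q/2: one = one,  h(M,h(5,h(true,B,true),nil),false) = h(Y2,Y2,X1).
Delete trivial equation one = one.
Decompose h/3: M = Y2,  h(5,h(true,B,true),nil) = Y2,  false = X1.
Bind M := Y2; substituting into the one remaining equation that mentions M gives: h(q(false,n),h(X1,n,n),h(n,A,5)) = h(q(false,n),h(Q,n,n),h(n,Y2,B)).
Bind Y2 := h(5,h(true,B,true),nil); substituting into the one remaining equation that mentions Y2 gives: h(q(false,n),h(X1,n,n),h(n,A,5)) = h(q(false,n),h(Q,n,n),h(n,h(5,h(true,B,true),nil),B)). Substituting into the earlier binding gives M := h(5,h(true,B,true),nil).
Bind X1 := false; substituting into the remaining equation gives: h(q(false,n),h(false,n,n),h(n,A,5)) = h(q(false,n),h(Q,n,n),h(n,h(5,h(true,B,true),nil),B)).
Decompose h/3: q(false,n) = q(false,n),  h(false,n,n) = h(Q,n,n),  h(n,A,5) = h(n,h(5,h(true,B,true),nil),B).
Delete trivial equation q(false,n) = q(false,n).
Decompose h/3: false = Q,  n = n,  n = n.
Bind Q := false; no other remaining equation mentions Q.
Delete trivial equation n = n.
Delete trivial equation n = n.
Decompose h/3: n = n,  A = h(5,h(true,B,true),nil),  5 = B.
Delete trivial equation n = n.
Bind A := h(5,h(true,B,true),nil); no other remaining equation mentions A.
Bind B := 5. Substituting into the earlier bindings gives P := h(true,5,true), M := h(5,h(true,5,true),nil), Y2 := h(5,h(true,5,true),nil), A := h(5,h(true,5,true),nil).
MGU = { P = h(true,5,true), Y = false, M = h(5,h(true,5,true),nil), Y2 = h(5,h(true,5,true),nil), X1 = false, Q = false, A = h(5,h(true,5,true),nil), B = 5 }, so Y2 = h(5,h(true,5,true),nil).

h(5,h(true,5,true),nil)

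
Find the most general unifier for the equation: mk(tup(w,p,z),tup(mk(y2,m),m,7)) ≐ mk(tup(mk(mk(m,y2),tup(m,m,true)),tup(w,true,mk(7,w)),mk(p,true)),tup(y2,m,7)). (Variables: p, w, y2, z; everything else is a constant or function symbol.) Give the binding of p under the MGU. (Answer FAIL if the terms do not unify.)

Decompose mk/2: tup(w,p,z) ≐ tup(mk(mk(m,y2),tup(m,m,true)),tup(w,true,mk(7,w)),mk(p,true)),  tup(mk(y2,m),m,7) ≐ tup(y2,m,7).
Decompose tup/3: w ≐ mk(mk(m,y2),tup(m,m,true)),  p ≐ tup(w,true,mk(7,w)),  z ≐ mk(p,true).
Bind w := mk(mk(m,y2),tup(m,m,true)); substituting into the one remaining equation that mentions w gives: p ≐ tup(mk(mk(m,y2),tup(m,m,true)),true,mk(7,mk(mk(m,y2),tup(m,m,true)))).
Bind p := tup(mk(mk(m,y2),tup(m,m,true)),true,mk(7,mk(mk(m,y2),tup(m,m,true)))); substituting into the one remaining equation that mentions p gives: z ≐ mk(tup(mk(mk(m,y2),tup(m,m,true)),true,mk(7,mk(mk(m,y2),tup(m,m,true)))),true).
Bind z := mk(tup(mk(mk(m,y2),tup(m,m,true)),true,mk(7,mk(mk(m,y2),tup(m,m,true)))),true); no other remaining equation mentions z.
Decompose tup/3: mk(y2,m) ≐ y2,  m ≐ m,  7 ≐ 7.
Occurs check fails: y2 occurs in mk(y2,m); the equation y2 ≐ mk(y2,m) has no finite solution.

FAIL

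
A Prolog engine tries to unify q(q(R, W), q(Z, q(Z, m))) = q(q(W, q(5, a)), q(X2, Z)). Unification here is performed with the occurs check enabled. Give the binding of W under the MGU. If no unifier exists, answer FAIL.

Decompose q/2: q(R, W) = q(W, q(5, a)),  q(Z, q(Z, m)) = q(X2, Z).
Decompose q/2: R = W,  W = q(5, a).
Bind R := W; no other remaining equation mentions R.
Bind W := q(5, a); no other remaining equation mentions W. Substituting into the earlier binding gives R := q(5, a).
Decompose q/2: Z = X2,  q(Z, m) = Z.
Bind Z := X2; substituting into the remaining equation gives: q(X2, m) = X2.
Occurs check fails: X2 occurs in q(X2, m); the equation X2 = q(X2, m) has no finite solution.

FAIL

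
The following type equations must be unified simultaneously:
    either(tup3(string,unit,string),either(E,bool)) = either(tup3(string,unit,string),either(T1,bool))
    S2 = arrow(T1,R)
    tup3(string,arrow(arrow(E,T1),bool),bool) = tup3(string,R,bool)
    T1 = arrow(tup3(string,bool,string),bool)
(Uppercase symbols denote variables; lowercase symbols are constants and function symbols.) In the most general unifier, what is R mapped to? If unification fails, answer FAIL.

arrow(arrow(arrow(tup3(string,bool,string),bool),arrow(tup3(string,bool,string),bool)),bool)

Decompose either/2: tup3(string,unit,string) = tup3(string,unit,string),  either(E,bool) = either(T1,bool).
Delete trivial equation tup3(string,unit,string) = tup3(string,unit,string).
Decompose either/2: E = T1,  bool = bool.
Bind E := T1; substituting into the one remaining equation that mentions E gives: tup3(string,arrow(arrow(T1,T1),bool),bool) = tup3(string,R,bool).
Delete trivial equation bool = bool.
Bind S2 := arrow(T1,R); no other remaining equation mentions S2.
Decompose tup3/3: string = string,  arrow(arrow(T1,T1),bool) = R,  bool = bool.
Delete trivial equation string = string.
Bind R := arrow(arrow(T1,T1),bool); no other remaining equation mentions R. Substituting into the earlier binding gives S2 := arrow(T1,arrow(arrow(T1,T1),bool)).
Delete trivial equation bool = bool.
Bind T1 := arrow(tup3(string,bool,string),bool). Substituting into the earlier bindings gives E := arrow(tup3(string,bool,string),bool), S2 := arrow(arrow(tup3(string,bool,string),bool),arrow(arrow(arrow(tup3(string,bool,string),bool),arrow(tup3(string,bool,string),bool)),bool)), R := arrow(arrow(arrow(tup3(string,bool,string),bool),arrow(tup3(string,bool,string),bool)),bool).
MGU = { E -> arrow(tup3(string,bool,string),bool), S2 -> arrow(arrow(tup3(string,bool,string),bool),arrow(arrow(arrow(tup3(string,bool,string),bool),arrow(tup3(string,bool,string),bool)),bool)), R -> arrow(arrow(arrow(tup3(string,bool,string),bool),arrow(tup3(string,bool,string),bool)),bool), T1 -> arrow(tup3(string,bool,string),bool) }, so R -> arrow(arrow(arrow(tup3(string,bool,string),bool),arrow(tup3(string,bool,string),bool)),bool).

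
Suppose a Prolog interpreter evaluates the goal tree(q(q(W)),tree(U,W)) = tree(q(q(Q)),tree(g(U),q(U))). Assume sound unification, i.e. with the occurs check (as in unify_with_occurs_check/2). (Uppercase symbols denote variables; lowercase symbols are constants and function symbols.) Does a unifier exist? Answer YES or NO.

NO

Decompose tree/2: q(q(W)) = q(q(Q)),  tree(U,W) = tree(g(U),q(U)).
Decompose q/1: q(W) = q(Q).
Decompose q/1: W = Q.
Bind W := Q; substituting into the remaining equation gives: tree(U,Q) = tree(g(U),q(U)).
Decompose tree/2: U = g(U),  Q = q(U).
Occurs check fails: U occurs in g(U); the equation U = g(U) has no finite solution.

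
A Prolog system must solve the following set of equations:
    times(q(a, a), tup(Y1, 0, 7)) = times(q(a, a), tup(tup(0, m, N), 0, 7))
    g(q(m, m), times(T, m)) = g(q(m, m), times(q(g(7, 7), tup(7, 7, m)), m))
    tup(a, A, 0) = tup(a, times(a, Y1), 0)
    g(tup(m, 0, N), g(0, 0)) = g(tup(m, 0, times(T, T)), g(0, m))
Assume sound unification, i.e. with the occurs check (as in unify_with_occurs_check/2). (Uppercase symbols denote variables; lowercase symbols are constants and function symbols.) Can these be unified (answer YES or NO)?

Decompose times/2: q(a, a) = q(a, a),  tup(Y1, 0, 7) = tup(tup(0, m, N), 0, 7).
Delete trivial equation q(a, a) = q(a, a).
Decompose tup/3: Y1 = tup(0, m, N),  0 = 0,  7 = 7.
Bind Y1 := tup(0, m, N); substituting into the one remaining equation that mentions Y1 gives: tup(a, A, 0) = tup(a, times(a, tup(0, m, N)), 0).
Delete trivial equation 0 = 0.
Delete trivial equation 7 = 7.
Decompose g/2: q(m, m) = q(m, m),  times(T, m) = times(q(g(7, 7), tup(7, 7, m)), m).
Delete trivial equation q(m, m) = q(m, m).
Decompose times/2: T = q(g(7, 7), tup(7, 7, m)),  m = m.
Bind T := q(g(7, 7), tup(7, 7, m)); substituting into the one remaining equation that mentions T gives: g(tup(m, 0, N), g(0, 0)) = g(tup(m, 0, times(q(g(7, 7), tup(7, 7, m)), q(g(7, 7), tup(7, 7, m)))), g(0, m)).
Delete trivial equation m = m.
Decompose tup/3: a = a,  A = times(a, tup(0, m, N)),  0 = 0.
Delete trivial equation a = a.
Bind A := times(a, tup(0, m, N)); no other remaining equation mentions A.
Delete trivial equation 0 = 0.
Decompose g/2: tup(m, 0, N) = tup(m, 0, times(q(g(7, 7), tup(7, 7, m)), q(g(7, 7), tup(7, 7, m)))),  g(0, 0) = g(0, m).
Decompose tup/3: m = m,  0 = 0,  N = times(q(g(7, 7), tup(7, 7, m)), q(g(7, 7), tup(7, 7, m))).
Delete trivial equation m = m.
Delete trivial equation 0 = 0.
Bind N := times(q(g(7, 7), tup(7, 7, m)), q(g(7, 7), tup(7, 7, m))); no other remaining equation mentions N. Substituting into the earlier bindings gives Y1 := tup(0, m, times(q(g(7, 7), tup(7, 7, m)), q(g(7, 7), tup(7, 7, m)))), A := times(a, tup(0, m, times(q(g(7, 7), tup(7, 7, m)), q(g(7, 7), tup(7, 7, m))))).
Decompose g/2: 0 = 0,  0 = m.
Delete trivial equation 0 = 0.
Clash: constants 0 and m differ; no unifier exists.

NO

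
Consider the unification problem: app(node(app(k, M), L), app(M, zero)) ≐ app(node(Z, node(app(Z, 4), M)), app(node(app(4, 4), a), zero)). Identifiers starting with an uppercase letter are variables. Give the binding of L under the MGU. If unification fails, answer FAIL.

node(app(app(k, node(app(4, 4), a)), 4), node(app(4, 4), a))

Decompose app/2: node(app(k, M), L) ≐ node(Z, node(app(Z, 4), M)),  app(M, zero) ≐ app(node(app(4, 4), a), zero).
Decompose node/2: app(k, M) ≐ Z,  L ≐ node(app(Z, 4), M).
Bind Z := app(k, M); substituting into the one remaining equation that mentions Z gives: L ≐ node(app(app(k, M), 4), M).
Bind L := node(app(app(k, M), 4), M); no other remaining equation mentions L.
Decompose app/2: M ≐ node(app(4, 4), a),  zero ≐ zero.
Bind M := node(app(4, 4), a); no other remaining equation mentions M. Substituting into the earlier bindings gives Z := app(k, node(app(4, 4), a)), L := node(app(app(k, node(app(4, 4), a)), 4), node(app(4, 4), a)).
Delete trivial equation zero ≐ zero.
MGU = { Z ↦ app(k, node(app(4, 4), a)), L ↦ node(app(app(k, node(app(4, 4), a)), 4), node(app(4, 4), a)), M ↦ node(app(4, 4), a) }, so L ↦ node(app(app(k, node(app(4, 4), a)), 4), node(app(4, 4), a)).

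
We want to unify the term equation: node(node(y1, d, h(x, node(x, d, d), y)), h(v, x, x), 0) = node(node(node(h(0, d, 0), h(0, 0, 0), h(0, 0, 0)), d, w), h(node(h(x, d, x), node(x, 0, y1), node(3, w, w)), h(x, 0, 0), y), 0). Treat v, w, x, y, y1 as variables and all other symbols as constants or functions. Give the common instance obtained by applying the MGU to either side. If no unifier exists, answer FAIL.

FAIL

Decompose node/3: node(y1, d, h(x, node(x, d, d), y)) = node(node(h(0, d, 0), h(0, 0, 0), h(0, 0, 0)), d, w),  h(v, x, x) = h(node(h(x, d, x), node(x, 0, y1), node(3, w, w)), h(x, 0, 0), y),  0 = 0.
Decompose node/3: y1 = node(h(0, d, 0), h(0, 0, 0), h(0, 0, 0)),  d = d,  h(x, node(x, d, d), y) = w.
Bind y1 := node(h(0, d, 0), h(0, 0, 0), h(0, 0, 0)); substituting into the one remaining equation that mentions y1 gives: h(v, x, x) = h(node(h(x, d, x), node(x, 0, node(h(0, d, 0), h(0, 0, 0), h(0, 0, 0))), node(3, w, w)), h(x, 0, 0), y).
Delete trivial equation d = d.
Bind w := h(x, node(x, d, d), y); substituting into the one remaining equation that mentions w gives: h(v, x, x) = h(node(h(x, d, x), node(x, 0, node(h(0, d, 0), h(0, 0, 0), h(0, 0, 0))), node(3, h(x, node(x, d, d), y), h(x, node(x, d, d), y))), h(x, 0, 0), y).
Decompose h/3: v = node(h(x, d, x), node(x, 0, node(h(0, d, 0), h(0, 0, 0), h(0, 0, 0))), node(3, h(x, node(x, d, d), y), h(x, node(x, d, d), y))),  x = h(x, 0, 0),  x = y.
Bind v := node(h(x, d, x), node(x, 0, node(h(0, d, 0), h(0, 0, 0), h(0, 0, 0))), node(3, h(x, node(x, d, d), y), h(x, node(x, d, d), y))); no other remaining equation mentions v.
Occurs check fails: x occurs in h(x, 0, 0); the equation x = h(x, 0, 0) has no finite solution.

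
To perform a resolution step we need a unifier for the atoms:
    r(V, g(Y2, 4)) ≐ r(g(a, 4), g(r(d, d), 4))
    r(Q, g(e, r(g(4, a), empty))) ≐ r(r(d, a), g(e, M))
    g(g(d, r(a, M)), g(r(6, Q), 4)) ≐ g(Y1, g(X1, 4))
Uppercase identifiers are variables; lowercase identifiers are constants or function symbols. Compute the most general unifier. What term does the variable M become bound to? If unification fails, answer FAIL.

Decompose r/2: V ≐ g(a, 4),  g(Y2, 4) ≐ g(r(d, d), 4).
Bind V := g(a, 4); no other remaining equation mentions V.
Decompose g/2: Y2 ≐ r(d, d),  4 ≐ 4.
Bind Y2 := r(d, d); no other remaining equation mentions Y2.
Delete trivial equation 4 ≐ 4.
Decompose r/2: Q ≐ r(d, a),  g(e, r(g(4, a), empty)) ≐ g(e, M).
Bind Q := r(d, a); substituting into the one remaining equation that mentions Q gives: g(g(d, r(a, M)), g(r(6, r(d, a)), 4)) ≐ g(Y1, g(X1, 4)).
Decompose g/2: e ≐ e,  r(g(4, a), empty) ≐ M.
Delete trivial equation e ≐ e.
Bind M := r(g(4, a), empty); substituting into the remaining equation gives: g(g(d, r(a, r(g(4, a), empty))), g(r(6, r(d, a)), 4)) ≐ g(Y1, g(X1, 4)).
Decompose g/2: g(d, r(a, r(g(4, a), empty))) ≐ Y1,  g(r(6, r(d, a)), 4) ≐ g(X1, 4).
Bind Y1 := g(d, r(a, r(g(4, a), empty))); no other remaining equation mentions Y1.
Decompose g/2: r(6, r(d, a)) ≐ X1,  4 ≐ 4.
Bind X1 := r(6, r(d, a)); no other remaining equation mentions X1.
Delete trivial equation 4 ≐ 4.
MGU = { V ↦ g(a, 4), Y2 ↦ r(d, d), Q ↦ r(d, a), M ↦ r(g(4, a), empty), Y1 ↦ g(d, r(a, r(g(4, a), empty))), X1 ↦ r(6, r(d, a)) }, so M ↦ r(g(4, a), empty).

r(g(4, a), empty)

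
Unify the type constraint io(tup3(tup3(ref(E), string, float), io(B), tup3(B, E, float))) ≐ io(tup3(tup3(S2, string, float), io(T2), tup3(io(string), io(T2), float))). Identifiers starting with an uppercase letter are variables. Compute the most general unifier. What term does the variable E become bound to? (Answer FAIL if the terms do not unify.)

io(io(string))

Decompose io/1: tup3(tup3(ref(E), string, float), io(B), tup3(B, E, float)) ≐ tup3(tup3(S2, string, float), io(T2), tup3(io(string), io(T2), float)).
Decompose tup3/3: tup3(ref(E), string, float) ≐ tup3(S2, string, float),  io(B) ≐ io(T2),  tup3(B, E, float) ≐ tup3(io(string), io(T2), float).
Decompose tup3/3: ref(E) ≐ S2,  string ≐ string,  float ≐ float.
Bind S2 := ref(E); no other remaining equation mentions S2.
Delete trivial equation string ≐ string.
Delete trivial equation float ≐ float.
Decompose io/1: B ≐ T2.
Bind B := T2; substituting into the remaining equation gives: tup3(T2, E, float) ≐ tup3(io(string), io(T2), float).
Decompose tup3/3: T2 ≐ io(string),  E ≐ io(T2),  float ≐ float.
Bind T2 := io(string); substituting into the one remaining equation that mentions T2 gives: E ≐ io(io(string)). Substituting into the earlier binding gives B := io(string).
Bind E := io(io(string)); no other remaining equation mentions E. Substituting into the earlier binding gives S2 := ref(io(io(string))).
Delete trivial equation float ≐ float.
MGU = { S2 -> ref(io(io(string))), B -> io(string), T2 -> io(string), E -> io(io(string)) }, so E -> io(io(string)).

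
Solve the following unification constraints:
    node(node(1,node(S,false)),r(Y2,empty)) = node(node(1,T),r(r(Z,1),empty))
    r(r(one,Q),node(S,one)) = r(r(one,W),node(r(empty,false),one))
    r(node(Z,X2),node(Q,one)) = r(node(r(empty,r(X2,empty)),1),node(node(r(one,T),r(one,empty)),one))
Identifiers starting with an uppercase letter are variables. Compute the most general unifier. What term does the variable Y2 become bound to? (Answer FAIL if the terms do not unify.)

r(r(empty,r(1,empty)),1)

Decompose node/2: node(1,node(S,false)) = node(1,T),  r(Y2,empty) = r(r(Z,1),empty).
Decompose node/2: 1 = 1,  node(S,false) = T.
Delete trivial equation 1 = 1.
Bind T := node(S,false); substituting into the one remaining equation that mentions T gives: r(node(Z,X2),node(Q,one)) = r(node(r(empty,r(X2,empty)),1),node(node(r(one,node(S,false)),r(one,empty)),one)).
Decompose r/2: Y2 = r(Z,1),  empty = empty.
Bind Y2 := r(Z,1); no other remaining equation mentions Y2.
Delete trivial equation empty = empty.
Decompose r/2: r(one,Q) = r(one,W),  node(S,one) = node(r(empty,false),one).
Decompose r/2: one = one,  Q = W.
Delete trivial equation one = one.
Bind Q := W; substituting into the one remaining equation that mentions Q gives: r(node(Z,X2),node(W,one)) = r(node(r(empty,r(X2,empty)),1),node(node(r(one,node(S,false)),r(one,empty)),one)).
Decompose node/2: S = r(empty,false),  one = one.
Bind S := r(empty,false); substituting into the one remaining equation that mentions S gives: r(node(Z,X2),node(W,one)) = r(node(r(empty,r(X2,empty)),1),node(node(r(one,node(r(empty,false),false)),r(one,empty)),one)). Substituting into the earlier binding gives T := node(r(empty,false),false).
Delete trivial equation one = one.
Decompose r/2: node(Z,X2) = node(r(empty,r(X2,empty)),1),  node(W,one) = node(node(r(one,node(r(empty,false),false)),r(one,empty)),one).
Decompose node/2: Z = r(empty,r(X2,empty)),  X2 = 1.
Bind Z := r(empty,r(X2,empty)); no other remaining equation mentions Z. Substituting into the earlier binding gives Y2 := r(r(empty,r(X2,empty)),1).
Bind X2 := 1; no other remaining equation mentions X2. Substituting into the earlier bindings gives Y2 := r(r(empty,r(1,empty)),1), Z := r(empty,r(1,empty)).
Decompose node/2: W = node(r(one,node(r(empty,false),false)),r(one,empty)),  one = one.
Bind W := node(r(one,node(r(empty,false),false)),r(one,empty)); no other remaining equation mentions W. Substituting into the earlier binding gives Q := node(r(one,node(r(empty,false),false)),r(one,empty)).
Delete trivial equation one = one.
MGU = { T := node(r(empty,false),false), Y2 := r(r(empty,r(1,empty)),1), Q := node(r(one,node(r(empty,false),false)),r(one,empty)), S := r(empty,false), Z := r(empty,r(1,empty)), X2 := 1, W := node(r(one,node(r(empty,false),false)),r(one,empty)) }, so Y2 := r(r(empty,r(1,empty)),1).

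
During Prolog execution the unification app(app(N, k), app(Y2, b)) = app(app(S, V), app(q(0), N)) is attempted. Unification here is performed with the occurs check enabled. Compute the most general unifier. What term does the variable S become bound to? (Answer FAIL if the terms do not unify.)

b

Decompose app/2: app(N, k) = app(S, V),  app(Y2, b) = app(q(0), N).
Decompose app/2: N = S,  k = V.
Bind N := S; substituting into the one remaining equation that mentions N gives: app(Y2, b) = app(q(0), S).
Bind V := k; no other remaining equation mentions V.
Decompose app/2: Y2 = q(0),  b = S.
Bind Y2 := q(0); no other remaining equation mentions Y2.
Bind S := b. Substituting into the earlier binding gives N := b.
MGU = { N ↦ b, V ↦ k, Y2 ↦ q(0), S ↦ b }, so S ↦ b.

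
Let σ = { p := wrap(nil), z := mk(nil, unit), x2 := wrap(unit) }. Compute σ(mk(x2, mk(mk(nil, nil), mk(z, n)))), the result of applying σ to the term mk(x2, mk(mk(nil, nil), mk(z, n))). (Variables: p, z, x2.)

mk(wrap(unit), mk(mk(nil, nil), mk(mk(nil, unit), n)))

Replace each occurrence of z with mk(nil, unit).
Replace each occurrence of x2 with wrap(unit).
Result: mk(wrap(unit), mk(mk(nil, nil), mk(mk(nil, unit), n))).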